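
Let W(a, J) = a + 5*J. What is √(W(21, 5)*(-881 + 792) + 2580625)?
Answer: √2576531 ≈ 1605.2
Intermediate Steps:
√(W(21, 5)*(-881 + 792) + 2580625) = √((21 + 5*5)*(-881 + 792) + 2580625) = √((21 + 25)*(-89) + 2580625) = √(46*(-89) + 2580625) = √(-4094 + 2580625) = √2576531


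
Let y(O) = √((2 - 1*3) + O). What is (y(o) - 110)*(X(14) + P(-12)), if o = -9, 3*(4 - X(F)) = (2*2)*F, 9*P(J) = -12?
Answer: 1760 - 16*I*√10 ≈ 1760.0 - 50.596*I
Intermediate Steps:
P(J) = -4/3 (P(J) = (⅑)*(-12) = -4/3)
X(F) = 4 - 4*F/3 (X(F) = 4 - 2*2*F/3 = 4 - 4*F/3)
y(O) = √(-1 + O) (y(O) = √((2 - 3) + O) = √(-1 + O))
(y(o) - 110)*(X(14) + P(-12)) = (√(-1 - 9) - 110)*((4 - 4/3*14) - 4/3) = (√(-10) - 110)*((4 - 56/3) - 4/3) = (I*√10 - 110)*(-44/3 - 4/3) = (-110 + I*√10)*(-16) = 1760 - 16*I*√10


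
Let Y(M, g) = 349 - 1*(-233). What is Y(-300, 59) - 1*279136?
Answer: -278554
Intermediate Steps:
Y(M, g) = 582 (Y(M, g) = 349 + 233 = 582)
Y(-300, 59) - 1*279136 = 582 - 1*279136 = 582 - 279136 = -278554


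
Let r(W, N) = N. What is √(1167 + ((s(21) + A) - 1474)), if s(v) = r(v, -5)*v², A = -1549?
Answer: I*√4061 ≈ 63.726*I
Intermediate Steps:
s(v) = -5*v²
√(1167 + ((s(21) + A) - 1474)) = √(1167 + ((-5*21² - 1549) - 1474)) = √(1167 + ((-5*441 - 1549) - 1474)) = √(1167 + ((-2205 - 1549) - 1474)) = √(1167 + (-3754 - 1474)) = √(1167 - 5228) = √(-4061) = I*√4061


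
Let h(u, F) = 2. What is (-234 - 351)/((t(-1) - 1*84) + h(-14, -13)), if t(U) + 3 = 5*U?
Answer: 13/2 ≈ 6.5000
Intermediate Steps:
t(U) = -3 + 5*U
(-234 - 351)/((t(-1) - 1*84) + h(-14, -13)) = (-234 - 351)/(((-3 + 5*(-1)) - 1*84) + 2) = -585/(((-3 - 5) - 84) + 2) = -585/((-8 - 84) + 2) = -585/(-92 + 2) = -585/(-90) = -585*(-1/90) = 13/2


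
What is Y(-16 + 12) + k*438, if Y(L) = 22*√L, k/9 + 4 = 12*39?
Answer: 1829088 + 44*I ≈ 1.8291e+6 + 44.0*I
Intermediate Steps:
k = 4176 (k = -36 + 9*(12*39) = -36 + 9*468 = -36 + 4212 = 4176)
Y(-16 + 12) + k*438 = 22*√(-16 + 12) + 4176*438 = 22*√(-4) + 1829088 = 22*(2*I) + 1829088 = 44*I + 1829088 = 1829088 + 44*I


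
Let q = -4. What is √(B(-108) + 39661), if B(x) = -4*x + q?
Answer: √40089 ≈ 200.22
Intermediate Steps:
B(x) = -4 - 4*x (B(x) = -4*x - 4 = -4 - 4*x)
√(B(-108) + 39661) = √((-4 - 4*(-108)) + 39661) = √((-4 + 432) + 39661) = √(428 + 39661) = √40089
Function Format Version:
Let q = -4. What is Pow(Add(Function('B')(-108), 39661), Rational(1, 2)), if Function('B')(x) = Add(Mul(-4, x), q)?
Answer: Pow(40089, Rational(1, 2)) ≈ 200.22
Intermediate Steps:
Function('B')(x) = Add(-4, Mul(-4, x)) (Function('B')(x) = Add(Mul(-4, x), -4) = Add(-4, Mul(-4, x)))
Pow(Add(Function('B')(-108), 39661), Rational(1, 2)) = Pow(Add(Add(-4, Mul(-4, -108)), 39661), Rational(1, 2)) = Pow(Add(Add(-4, 432), 39661), Rational(1, 2)) = Pow(Add(428, 39661), Rational(1, 2)) = Pow(40089, Rational(1, 2))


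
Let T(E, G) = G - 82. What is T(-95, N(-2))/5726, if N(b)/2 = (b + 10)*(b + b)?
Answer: -73/2863 ≈ -0.025498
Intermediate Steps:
N(b) = 4*b*(10 + b) (N(b) = 2*((b + 10)*(b + b)) = 2*((10 + b)*(2*b)) = 2*(2*b*(10 + b)) = 4*b*(10 + b))
T(E, G) = -82 + G
T(-95, N(-2))/5726 = (-82 + 4*(-2)*(10 - 2))/5726 = (-82 + 4*(-2)*8)*(1/5726) = (-82 - 64)*(1/5726) = -146*1/5726 = -73/2863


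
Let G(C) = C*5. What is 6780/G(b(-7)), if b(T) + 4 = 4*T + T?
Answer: -452/13 ≈ -34.769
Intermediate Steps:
b(T) = -4 + 5*T (b(T) = -4 + (4*T + T) = -4 + 5*T)
G(C) = 5*C
6780/G(b(-7)) = 6780/((5*(-4 + 5*(-7)))) = 6780/((5*(-4 - 35))) = 6780/((5*(-39))) = 6780/(-195) = 6780*(-1/195) = -452/13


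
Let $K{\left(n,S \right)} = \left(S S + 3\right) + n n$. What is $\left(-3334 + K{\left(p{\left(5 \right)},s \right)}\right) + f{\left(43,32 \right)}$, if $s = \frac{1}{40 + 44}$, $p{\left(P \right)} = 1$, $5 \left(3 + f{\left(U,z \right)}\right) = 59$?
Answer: $- \frac{117171931}{35280} \approx -3321.2$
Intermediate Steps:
$f{\left(U,z \right)} = \frac{44}{5}$ ($f{\left(U,z \right)} = -3 + \frac{1}{5} \cdot 59 = -3 + \frac{59}{5} = \frac{44}{5}$)
$s = \frac{1}{84} \approx 0.011905$
$K{\left(n,S \right)} = 3 + S^{2} + n^{2}$ ($K{\left(n,S \right)} = \left(S^{2} + 3\right) + n^{2} = \left(3 + S^{2}\right) + n^{2} = 3 + S^{2} + n^{2}$)
$\left(-3334 + K{\left(p{\left(5 \right)},s \right)}\right) + f{\left(43,32 \right)} = \left(-3334 + \left(3 + \left(\frac{1}{84}\right)^{2} + 1^{2}\right)\right) + \frac{44}{5} = \left(-3334 + \left(3 + \frac{1}{7056} + 1\right)\right) + \frac{44}{5} = \left(-3334 + \frac{28225}{7056}\right) + \frac{44}{5} = - \frac{23496479}{7056} + \frac{44}{5} = - \frac{117171931}{35280}$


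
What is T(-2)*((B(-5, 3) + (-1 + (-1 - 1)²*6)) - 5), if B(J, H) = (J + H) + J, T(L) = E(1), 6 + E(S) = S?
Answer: -55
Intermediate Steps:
E(S) = -6 + S
T(L) = -5 (T(L) = -6 + 1 = -5)
B(J, H) = H + 2*J (B(J, H) = (H + J) + J = H + 2*J)
T(-2)*((B(-5, 3) + (-1 + (-1 - 1)²*6)) - 5) = -5*(((3 + 2*(-5)) + (-1 + (-1 - 1)²*6)) - 5) = -5*(((3 - 10) + (-1 + (-2)²*6)) - 5) = -5*((-7 + (-1 + 4*6)) - 5) = -5*((-7 + (-1 + 24)) - 5) = -5*((-7 + 23) - 5) = -5*(16 - 5) = -5*11 = -55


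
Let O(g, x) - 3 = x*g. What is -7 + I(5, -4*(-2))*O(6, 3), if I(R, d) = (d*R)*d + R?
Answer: 6818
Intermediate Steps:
O(g, x) = 3 + g*x (O(g, x) = 3 + x*g = 3 + g*x)
I(R, d) = R + R*d² (I(R, d) = (R*d)*d + R = R*d² + R = R + R*d²)
-7 + I(5, -4*(-2))*O(6, 3) = -7 + (5*(1 + (-4*(-2))²))*(3 + 6*3) = -7 + (5*(1 + 8²))*(3 + 18) = -7 + (5*(1 + 64))*21 = -7 + (5*65)*21 = -7 + 325*21 = -7 + 6825 = 6818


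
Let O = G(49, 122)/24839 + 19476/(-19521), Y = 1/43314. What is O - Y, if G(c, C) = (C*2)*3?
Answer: -753160173541/777858670458 ≈ -0.96825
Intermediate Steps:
G(c, C) = 6*C (G(c, C) = (2*C)*3 = 6*C)
Y = 1/43314 ≈ 2.3087e-5
O = -52163888/53875791 (O = (6*122)/24839 + 19476/(-19521) = 732*(1/24839) + 19476*(-1/19521) = 732/24839 - 2164/2169 = -52163888/53875791 ≈ -0.96823)
O - Y = -52163888/53875791 - 1*1/43314 = -52163888/53875791 - 1/43314 = -753160173541/777858670458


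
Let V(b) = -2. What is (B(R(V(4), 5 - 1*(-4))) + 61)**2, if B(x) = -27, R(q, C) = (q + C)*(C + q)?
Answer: 1156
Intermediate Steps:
R(q, C) = (C + q)**2 (R(q, C) = (C + q)*(C + q) = (C + q)**2)
(B(R(V(4), 5 - 1*(-4))) + 61)**2 = (-27 + 61)**2 = 34**2 = 1156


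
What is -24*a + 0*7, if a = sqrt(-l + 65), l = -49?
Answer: -24*sqrt(114) ≈ -256.25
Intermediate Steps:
a = sqrt(114) (a = sqrt(-1*(-49) + 65) = sqrt(49 + 65) = sqrt(114) ≈ 10.677)
-24*a + 0*7 = -24*sqrt(114) + 0*7 = -24*sqrt(114) + 0 = -24*sqrt(114)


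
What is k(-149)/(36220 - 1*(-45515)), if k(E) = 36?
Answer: 12/27245 ≈ 0.00044045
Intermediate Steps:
k(-149)/(36220 - 1*(-45515)) = 36/(36220 - 1*(-45515)) = 36/(36220 + 45515) = 36/81735 = 36*(1/81735) = 12/27245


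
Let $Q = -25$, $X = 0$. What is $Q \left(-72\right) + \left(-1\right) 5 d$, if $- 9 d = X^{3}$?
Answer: $1800$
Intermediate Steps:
$d = 0$ ($d = - \frac{0^{3}}{9} = \left(- \frac{1}{9}\right) 0 = 0$)
$Q \left(-72\right) + \left(-1\right) 5 d = \left(-25\right) \left(-72\right) + \left(-1\right) 5 \cdot 0 = 1800 - 0 = 1800 + 0 = 1800$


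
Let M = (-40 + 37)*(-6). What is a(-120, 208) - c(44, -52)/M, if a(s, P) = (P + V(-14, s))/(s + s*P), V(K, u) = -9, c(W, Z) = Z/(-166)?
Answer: -158231/6244920 ≈ -0.025338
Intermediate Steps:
c(W, Z) = -Z/166 (c(W, Z) = Z*(-1/166) = -Z/166)
M = 18 (M = -3*(-6) = 18)
a(s, P) = (-9 + P)/(s + P*s) (a(s, P) = (P - 9)/(s + s*P) = (-9 + P)/(s + P*s))
a(-120, 208) - c(44, -52)/M = (-9 + 208)/((-120)*(1 + 208)) - (-1/166*(-52))/18 = -1/120*199/209 - 26/(83*18) = -1/120*1/209*199 - 1*13/747 = -199/25080 - 13/747 = -158231/6244920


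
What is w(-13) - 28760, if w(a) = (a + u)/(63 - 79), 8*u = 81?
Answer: -3681257/128 ≈ -28760.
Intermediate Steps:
u = 81/8 (u = (1/8)*81 = 81/8 ≈ 10.125)
w(a) = -81/128 - a/16 (w(a) = (a + 81/8)/(63 - 79) = (81/8 + a)/(-16) = (81/8 + a)*(-1/16) = -81/128 - a/16)
w(-13) - 28760 = (-81/128 - 1/16*(-13)) - 28760 = (-81/128 + 13/16) - 28760 = 23/128 - 28760 = -3681257/128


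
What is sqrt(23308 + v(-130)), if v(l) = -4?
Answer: 2*sqrt(5826) ≈ 152.66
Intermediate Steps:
sqrt(23308 + v(-130)) = sqrt(23308 - 4) = sqrt(23304) = 2*sqrt(5826)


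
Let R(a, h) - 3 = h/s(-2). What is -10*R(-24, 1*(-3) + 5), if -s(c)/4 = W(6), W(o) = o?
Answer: -175/6 ≈ -29.167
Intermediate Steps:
s(c) = -24 (s(c) = -4*6 = -24)
R(a, h) = 3 - h/24 (R(a, h) = 3 + h/(-24) = 3 + h*(-1/24) = 3 - h/24)
-10*R(-24, 1*(-3) + 5) = -10*(3 - (1*(-3) + 5)/24) = -10*(3 - (-3 + 5)/24) = -10*(3 - 1/24*2) = -10*(3 - 1/12) = -10*35/12 = -175/6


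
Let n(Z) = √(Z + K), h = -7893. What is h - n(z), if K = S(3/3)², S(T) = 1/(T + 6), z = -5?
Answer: -7893 - 2*I*√61/7 ≈ -7893.0 - 2.2315*I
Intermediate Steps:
S(T) = 1/(6 + T)
K = 1/49 (K = (1/(6 + 3/3))² = (1/(6 + 3*(⅓)))² = (1/(6 + 1))² = (1/7)² = (⅐)² = 1/49 ≈ 0.020408)
n(Z) = √(1/49 + Z) (n(Z) = √(Z + 1/49) = √(1/49 + Z))
h - n(z) = -7893 - √(1 + 49*(-5))/7 = -7893 - √(1 - 245)/7 = -7893 - √(-244)/7 = -7893 - 2*I*√61/7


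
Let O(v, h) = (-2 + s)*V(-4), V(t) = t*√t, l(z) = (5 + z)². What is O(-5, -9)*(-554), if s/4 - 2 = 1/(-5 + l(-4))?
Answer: 22160*I ≈ 22160.0*I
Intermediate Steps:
s = 7 (s = 8 + 4/(-5 + (5 - 4)²) = 8 + 4/(-5 + 1²) = 8 + 4/(-5 + 1) = 8 + 4/(-4) = 8 + 4*(-¼) = 8 - 1 = 7)
V(t) = t^(3/2)
O(v, h) = -40*I (O(v, h) = (-2 + 7)*(-4)^(3/2) = 5*(-8*I) = -40*I)
O(-5, -9)*(-554) = -40*I*(-554) = 22160*I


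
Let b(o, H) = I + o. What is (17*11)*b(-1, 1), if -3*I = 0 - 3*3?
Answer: 374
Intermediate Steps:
I = 3 (I = -(0 - 3*3)/3 = -(0 - 9)/3 = -⅓*(-9) = 3)
b(o, H) = 3 + o
(17*11)*b(-1, 1) = (17*11)*(3 - 1) = 187*2 = 374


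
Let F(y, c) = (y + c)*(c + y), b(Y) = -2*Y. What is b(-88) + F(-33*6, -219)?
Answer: 174065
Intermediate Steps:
F(y, c) = (c + y)² (F(y, c) = (c + y)*(c + y) = (c + y)²)
b(-88) + F(-33*6, -219) = -2*(-88) + (-219 - 33*6)² = 176 + (-219 - 198)² = 176 + (-417)² = 176 + 173889 = 174065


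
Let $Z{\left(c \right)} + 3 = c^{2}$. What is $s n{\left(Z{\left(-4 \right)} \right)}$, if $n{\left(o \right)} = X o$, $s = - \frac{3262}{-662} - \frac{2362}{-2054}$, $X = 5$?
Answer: $\frac{10329740}{26149} \approx 395.03$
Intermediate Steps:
$Z{\left(c \right)} = -3 + c^{2}$
$s = \frac{2065948}{339937}$ ($s = \left(-3262\right) \left(- \frac{1}{662}\right) - - \frac{1181}{1027} = \frac{1631}{331} + \frac{1181}{1027} = \frac{2065948}{339937} \approx 6.0774$)
$n{\left(o \right)} = 5 o$
$s n{\left(Z{\left(-4 \right)} \right)} = \frac{2065948 \cdot 5 \left(-3 + \left(-4\right)^{2}\right)}{339937} = \frac{2065948 \cdot 5 \left(-3 + 16\right)}{339937} = \frac{2065948 \cdot 5 \cdot 13}{339937} = \frac{2065948}{339937} \cdot 65 = \frac{10329740}{26149}$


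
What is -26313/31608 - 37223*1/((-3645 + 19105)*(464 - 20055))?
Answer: -664035189383/797777649240 ≈ -0.83236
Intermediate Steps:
-26313/31608 - 37223*1/((-3645 + 19105)*(464 - 20055)) = -26313*1/31608 - 37223/(15460*(-19591)) = -8771/10536 - 37223/(-302876860) = -8771/10536 - 37223*(-1/302876860) = -8771/10536 + 37223/302876860 = -664035189383/797777649240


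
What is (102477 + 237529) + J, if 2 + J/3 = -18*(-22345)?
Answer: 1546630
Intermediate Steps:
J = 1206624 (J = -6 + 3*(-18*(-22345)) = -6 + 3*402210 = -6 + 1206630 = 1206624)
(102477 + 237529) + J = (102477 + 237529) + 1206624 = 340006 + 1206624 = 1546630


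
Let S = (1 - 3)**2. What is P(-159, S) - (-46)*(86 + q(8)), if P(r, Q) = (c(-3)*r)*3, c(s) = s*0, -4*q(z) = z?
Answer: 3864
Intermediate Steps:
q(z) = -z/4
c(s) = 0
S = 4 (S = (-2)**2 = 4)
P(r, Q) = 0 (P(r, Q) = (0*r)*3 = 0*3 = 0)
P(-159, S) - (-46)*(86 + q(8)) = 0 - (-46)*(86 - 1/4*8) = 0 - (-46)*(86 - 2) = 0 - (-46)*84 = 0 - 1*(-3864) = 0 + 3864 = 3864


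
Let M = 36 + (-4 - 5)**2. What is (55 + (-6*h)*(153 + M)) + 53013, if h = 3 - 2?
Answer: 51448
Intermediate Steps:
h = 1
M = 117 (M = 36 + (-9)**2 = 36 + 81 = 117)
(55 + (-6*h)*(153 + M)) + 53013 = (55 + (-6*1)*(153 + 117)) + 53013 = (55 - 6*270) + 53013 = (55 - 1620) + 53013 = -1565 + 53013 = 51448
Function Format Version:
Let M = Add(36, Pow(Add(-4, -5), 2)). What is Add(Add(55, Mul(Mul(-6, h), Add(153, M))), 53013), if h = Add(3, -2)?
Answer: 51448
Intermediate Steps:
h = 1
M = 117 (M = Add(36, Pow(-9, 2)) = Add(36, 81) = 117)
Add(Add(55, Mul(Mul(-6, h), Add(153, M))), 53013) = Add(Add(55, Mul(Mul(-6, 1), Add(153, 117))), 53013) = Add(Add(55, Mul(-6, 270)), 53013) = Add(Add(55, -1620), 53013) = Add(-1565, 53013) = 51448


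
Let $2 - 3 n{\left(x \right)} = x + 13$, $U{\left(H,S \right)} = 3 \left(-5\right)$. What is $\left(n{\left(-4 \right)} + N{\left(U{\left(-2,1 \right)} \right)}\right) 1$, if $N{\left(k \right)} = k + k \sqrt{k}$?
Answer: $- \frac{52}{3} - 15 i \sqrt{15} \approx -17.333 - 58.095 i$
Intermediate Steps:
$U{\left(H,S \right)} = -15$
$n{\left(x \right)} = - \frac{11}{3} - \frac{x}{3}$ ($n{\left(x \right)} = \frac{2}{3} - \frac{x + 13}{3} = \frac{2}{3} - \frac{13 + x}{3} = \frac{2}{3} - \left(\frac{13}{3} + \frac{x}{3}\right) = - \frac{11}{3} - \frac{x}{3}$)
$N{\left(k \right)} = k + k^{\frac{3}{2}}$
$\left(n{\left(-4 \right)} + N{\left(U{\left(-2,1 \right)} \right)}\right) 1 = \left(\left(- \frac{11}{3} - - \frac{4}{3}\right) - \left(15 - \left(-15\right)^{\frac{3}{2}}\right)\right) 1 = \left(\left(- \frac{11}{3} + \frac{4}{3}\right) - \left(15 + 15 i \sqrt{15}\right)\right) 1 = \left(- \frac{7}{3} - \left(15 + 15 i \sqrt{15}\right)\right) 1 = \left(- \frac{52}{3} - 15 i \sqrt{15}\right) 1 = - \frac{52}{3} - 15 i \sqrt{15}$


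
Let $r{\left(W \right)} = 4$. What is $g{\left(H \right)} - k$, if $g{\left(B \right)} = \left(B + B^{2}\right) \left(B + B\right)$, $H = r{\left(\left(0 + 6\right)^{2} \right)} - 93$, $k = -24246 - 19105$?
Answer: $-1350745$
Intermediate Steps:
$k = -43351$
$H = -89$ ($H = 4 - 93 = -89$)
$g{\left(B \right)} = 2 B \left(B + B^{2}\right)$ ($g{\left(B \right)} = \left(B + B^{2}\right) 2 B = 2 B \left(B + B^{2}\right)$)
$g{\left(H \right)} - k = 2 \left(-89\right)^{2} \left(1 - 89\right) - -43351 = 2 \cdot 7921 \left(-88\right) + 43351 = -1394096 + 43351 = -1350745$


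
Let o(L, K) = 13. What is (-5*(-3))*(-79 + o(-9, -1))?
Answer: -990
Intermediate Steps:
(-5*(-3))*(-79 + o(-9, -1)) = (-5*(-3))*(-79 + 13) = 15*(-66) = -990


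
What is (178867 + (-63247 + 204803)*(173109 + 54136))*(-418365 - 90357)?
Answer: -16364605968242814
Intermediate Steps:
(178867 + (-63247 + 204803)*(173109 + 54136))*(-418365 - 90357) = (178867 + 141556*227245)*(-508722) = (178867 + 32167893220)*(-508722) = 32168072087*(-508722) = -16364605968242814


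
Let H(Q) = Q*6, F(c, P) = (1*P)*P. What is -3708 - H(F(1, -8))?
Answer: -4092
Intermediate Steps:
F(c, P) = P² (F(c, P) = P*P = P²)
H(Q) = 6*Q
-3708 - H(F(1, -8)) = -3708 - 6*(-8)² = -3708 - 6*64 = -3708 - 1*384 = -3708 - 384 = -4092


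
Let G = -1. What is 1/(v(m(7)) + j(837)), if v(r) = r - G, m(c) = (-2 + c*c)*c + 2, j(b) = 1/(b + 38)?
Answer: 875/290501 ≈ 0.0030120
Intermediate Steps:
j(b) = 1/(38 + b)
m(c) = 2 + c*(-2 + c**2) (m(c) = (-2 + c**2)*c + 2 = c*(-2 + c**2) + 2 = 2 + c*(-2 + c**2))
v(r) = 1 + r (v(r) = r - 1*(-1) = r + 1 = 1 + r)
1/(v(m(7)) + j(837)) = 1/((1 + (2 + 7**3 - 2*7)) + 1/(38 + 837)) = 1/((1 + (2 + 343 - 14)) + 1/875) = 1/((1 + 331) + 1/875) = 1/(332 + 1/875) = 1/(290501/875) = 875/290501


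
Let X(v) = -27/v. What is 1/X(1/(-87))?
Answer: 1/2349 ≈ 0.00042571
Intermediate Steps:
1/X(1/(-87)) = 1/(-27/(1/(-87))) = 1/(-27/(-1/87)) = 1/(-27*(-87)) = 1/2349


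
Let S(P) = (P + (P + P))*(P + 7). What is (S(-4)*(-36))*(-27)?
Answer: -34992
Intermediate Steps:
S(P) = 3*P*(7 + P) (S(P) = (P + 2*P)*(7 + P) = (3*P)*(7 + P) = 3*P*(7 + P))
(S(-4)*(-36))*(-27) = ((3*(-4)*(7 - 4))*(-36))*(-27) = ((3*(-4)*3)*(-36))*(-27) = -36*(-36)*(-27) = 1296*(-27) = -34992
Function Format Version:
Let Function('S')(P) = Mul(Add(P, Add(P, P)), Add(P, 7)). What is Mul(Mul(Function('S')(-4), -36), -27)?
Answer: -34992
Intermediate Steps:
Function('S')(P) = Mul(3, P, Add(7, P)) (Function('S')(P) = Mul(Add(P, Mul(2, P)), Add(7, P)) = Mul(Mul(3, P), Add(7, P)) = Mul(3, P, Add(7, P)))
Mul(Mul(Function('S')(-4), -36), -27) = Mul(Mul(Mul(3, -4, Add(7, -4)), -36), -27) = Mul(Mul(Mul(3, -4, 3), -36), -27) = Mul(Mul(-36, -36), -27) = Mul(1296, -27) = -34992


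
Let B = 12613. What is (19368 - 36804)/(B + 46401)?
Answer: -8718/29507 ≈ -0.29546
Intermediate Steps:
(19368 - 36804)/(B + 46401) = (19368 - 36804)/(12613 + 46401) = -17436/59014 = -17436*1/59014 = -8718/29507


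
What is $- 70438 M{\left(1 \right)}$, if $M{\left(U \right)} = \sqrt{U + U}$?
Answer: $- 70438 \sqrt{2} \approx -99614.0$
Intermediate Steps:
$M{\left(U \right)} = \sqrt{2} \sqrt{U}$ ($M{\left(U \right)} = \sqrt{2 U} = \sqrt{2} \sqrt{U}$)
$- 70438 M{\left(1 \right)} = - 70438 \sqrt{2} \sqrt{1} = - 70438 \sqrt{2} \cdot 1 = - 70438 \sqrt{2}$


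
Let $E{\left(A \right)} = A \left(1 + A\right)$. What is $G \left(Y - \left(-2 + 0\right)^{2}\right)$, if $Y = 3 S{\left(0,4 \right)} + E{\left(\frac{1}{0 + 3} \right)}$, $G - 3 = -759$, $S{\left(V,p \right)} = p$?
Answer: $-6384$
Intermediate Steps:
$G = -756$ ($G = 3 - 759 = -756$)
$Y = \frac{112}{9}$ ($Y = 3 \cdot 4 + \frac{1 + \frac{1}{0 + 3}}{0 + 3} = 12 + \frac{1 + \frac{1}{3}}{3} = 12 + \frac{1}{3} \cdot \frac{4}{3} = 12 + \frac{4}{9} = \frac{112}{9} \approx 12.444$)
$G \left(Y - \left(-2 + 0\right)^{2}\right) = - 756 \left(\frac{112}{9} - \left(-2 + 0\right)^{2}\right) = - 756 \left(\frac{112}{9} - \left(-2\right)^{2}\right) = - 756 \left(\frac{112}{9} - 4\right) = \left(-756\right) \frac{76}{9} = -6384$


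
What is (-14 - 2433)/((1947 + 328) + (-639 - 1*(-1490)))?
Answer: -2447/3126 ≈ -0.78279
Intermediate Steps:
(-14 - 2433)/((1947 + 328) + (-639 - 1*(-1490))) = -2447/(2275 + (-639 + 1490)) = -2447/(2275 + 851) = -2447/3126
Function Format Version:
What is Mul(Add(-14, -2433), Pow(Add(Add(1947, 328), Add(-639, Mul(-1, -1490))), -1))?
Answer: Rational(-2447, 3126) ≈ -0.78279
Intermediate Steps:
Mul(Add(-14, -2433), Pow(Add(Add(1947, 328), Add(-639, Mul(-1, -1490))), -1)) = Mul(-2447, Pow(Add(2275, Add(-639, 1490)), -1)) = Mul(-2447, Pow(Add(2275, 851), -1)) = Mul(-2447, Pow(3126, -1)) = Mul(-2447, Rational(1, 3126)) = Rational(-2447, 3126)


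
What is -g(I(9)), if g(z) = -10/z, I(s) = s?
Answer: 10/9 ≈ 1.1111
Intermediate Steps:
-g(I(9)) = -(-10)/9 = -1*(-10/9) = 10/9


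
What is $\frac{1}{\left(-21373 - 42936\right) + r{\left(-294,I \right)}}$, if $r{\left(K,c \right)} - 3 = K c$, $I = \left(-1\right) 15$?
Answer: $- \frac{1}{59896} \approx -1.6696 \cdot 10^{-5}$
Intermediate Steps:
$I = -15$
$r{\left(K,c \right)} = 3 + K c$
$\frac{1}{\left(-21373 - 42936\right) + r{\left(-294,I \right)}} = \frac{1}{\left(-21373 - 42936\right) + \left(3 - -4410\right)} = \frac{1}{\left(-21373 - 42936\right) + \left(3 + 4410\right)} = \frac{1}{-64309 + 4413} = \frac{1}{-59896} = - \frac{1}{59896}$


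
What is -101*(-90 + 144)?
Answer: -5454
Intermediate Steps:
-101*(-90 + 144) = -101*54 = -5454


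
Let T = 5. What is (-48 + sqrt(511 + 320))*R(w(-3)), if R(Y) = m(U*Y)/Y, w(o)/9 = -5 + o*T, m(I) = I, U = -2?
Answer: 96 - 2*sqrt(831) ≈ 38.346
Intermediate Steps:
w(o) = -45 + 45*o (w(o) = 9*(-5 + o*5) = 9*(-5 + 5*o) = -45 + 45*o)
R(Y) = -2 (R(Y) = (-2*Y)/Y = -2)
(-48 + sqrt(511 + 320))*R(w(-3)) = (-48 + sqrt(511 + 320))*(-2) = (-48 + sqrt(831))*(-2) = 96 - 2*sqrt(831)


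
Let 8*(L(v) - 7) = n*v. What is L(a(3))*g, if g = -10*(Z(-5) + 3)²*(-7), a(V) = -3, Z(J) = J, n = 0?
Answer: 1960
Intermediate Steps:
L(v) = 7 (L(v) = 7 + (0*v)/8 = 7 + (⅛)*0 = 7 + 0 = 7)
g = 280 (g = -10*(-5 + 3)²*(-7) = -10*(-2)²*(-7) = -10*4*(-7) = -40*(-7) = 280)
L(a(3))*g = 7*280 = 1960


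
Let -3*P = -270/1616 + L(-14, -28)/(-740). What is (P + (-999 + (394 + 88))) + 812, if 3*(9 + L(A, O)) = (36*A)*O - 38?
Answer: 399781819/1345320 ≈ 297.17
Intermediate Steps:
L(A, O) = -65/3 + 12*A*O (L(A, O) = -9 + ((36*A)*O - 38)/3 = -9 + (36*A*O - 38)/3 = -9 + (-38 + 36*A*O)/3 = -9 + (-38/3 + 12*A*O) = -65/3 + 12*A*O)
P = 2912419/1345320 (P = -(-270/1616 + (-65/3 + 12*(-14)*(-28))/(-740))/3 = -(-270*1/1616 + (-65/3 + 4704)*(-1/740))/3 = -(-135/808 + (14047/3)*(-1/740))/3 = -(-135/808 - 14047/2220)/3 = -1/3*(-2912419/448440) = 2912419/1345320 ≈ 2.1649)
(P + (-999 + (394 + 88))) + 812 = (2912419/1345320 + (-999 + (394 + 88))) + 812 = (2912419/1345320 + (-999 + 482)) + 812 = (2912419/1345320 - 517) + 812 = -692618021/1345320 + 812 = 399781819/1345320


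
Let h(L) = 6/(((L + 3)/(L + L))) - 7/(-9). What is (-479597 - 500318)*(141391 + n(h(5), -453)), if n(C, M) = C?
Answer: -2494066919105/18 ≈ -1.3856e+11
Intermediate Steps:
h(L) = 7/9 + 12*L/(3 + L) (h(L) = 6/(((3 + L)/((2*L)))) - 7*(-1/9) = 6/(((3 + L)*(1/(2*L)))) + 7/9 = 6/(((3 + L)/(2*L))) + 7/9 = 6*(2*L/(3 + L)) + 7/9 = 12*L/(3 + L) + 7/9 = 7/9 + 12*L/(3 + L))
(-479597 - 500318)*(141391 + n(h(5), -453)) = (-479597 - 500318)*(141391 + (21 + 115*5)/(9*(3 + 5))) = -979915*(141391 + (1/9)*(21 + 575)/8) = -979915*(141391 + (1/9)*(1/8)*596) = -979915*(141391 + 149/18) = -979915*2545187/18 = -2494066919105/18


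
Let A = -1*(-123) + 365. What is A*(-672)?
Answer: -327936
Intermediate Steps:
A = 488 (A = 123 + 365 = 488)
A*(-672) = 488*(-672) = -327936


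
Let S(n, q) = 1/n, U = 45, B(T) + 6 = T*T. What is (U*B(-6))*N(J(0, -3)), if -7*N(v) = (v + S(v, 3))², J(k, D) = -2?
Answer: -16875/14 ≈ -1205.4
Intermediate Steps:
B(T) = -6 + T² (B(T) = -6 + T*T = -6 + T²)
S(n, q) = 1/n
N(v) = -(v + 1/v)²/7
(U*B(-6))*N(J(0, -3)) = (45*(-6 + (-6)²))*(-⅐*(1 + (-2)²)²/(-2)²) = (45*(-6 + 36))*(-⅐*¼*(1 + 4)²) = (45*30)*(-⅐*¼*5²) = 1350*(-⅐*¼*25) = 1350*(-25/28) = -16875/14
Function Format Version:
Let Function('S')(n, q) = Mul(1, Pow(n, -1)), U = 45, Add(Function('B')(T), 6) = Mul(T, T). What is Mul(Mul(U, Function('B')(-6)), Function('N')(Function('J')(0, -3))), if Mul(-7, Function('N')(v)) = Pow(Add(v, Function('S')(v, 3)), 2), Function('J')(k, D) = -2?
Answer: Rational(-16875, 14) ≈ -1205.4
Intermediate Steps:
Function('B')(T) = Add(-6, Pow(T, 2)) (Function('B')(T) = Add(-6, Mul(T, T)) = Add(-6, Pow(T, 2)))
Function('S')(n, q) = Pow(n, -1)
Function('N')(v) = Mul(Rational(-1, 7), Pow(Add(v, Pow(v, -1)), 2))
Mul(Mul(U, Function('B')(-6)), Function('N')(Function('J')(0, -3))) = Mul(Mul(45, Add(-6, Pow(-6, 2))), Mul(Rational(-1, 7), Pow(-2, -2), Pow(Add(1, Pow(-2, 2)), 2))) = Mul(Mul(45, Add(-6, 36)), Mul(Rational(-1, 7), Rational(1, 4), Pow(Add(1, 4), 2))) = Mul(Mul(45, 30), Mul(Rational(-1, 7), Rational(1, 4), Pow(5, 2))) = Mul(1350, Mul(Rational(-1, 7), Rational(1, 4), 25)) = Mul(1350, Rational(-25, 28)) = Rational(-16875, 14)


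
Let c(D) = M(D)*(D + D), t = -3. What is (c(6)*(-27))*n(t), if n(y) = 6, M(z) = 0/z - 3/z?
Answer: 972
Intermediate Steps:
M(z) = -3/z (M(z) = 0 - 3/z = -3/z)
c(D) = -6 (c(D) = (-3/D)*(D + D) = (-3/D)*(2*D) = -6)
(c(6)*(-27))*n(t) = -6*(-27)*6 = 162*6 = 972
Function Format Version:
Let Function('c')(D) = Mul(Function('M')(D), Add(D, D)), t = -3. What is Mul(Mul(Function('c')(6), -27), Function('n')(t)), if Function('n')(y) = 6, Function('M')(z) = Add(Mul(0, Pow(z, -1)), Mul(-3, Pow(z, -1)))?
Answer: 972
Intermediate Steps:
Function('M')(z) = Mul(-3, Pow(z, -1)) (Function('M')(z) = Add(0, Mul(-3, Pow(z, -1))) = Mul(-3, Pow(z, -1)))
Function('c')(D) = -6 (Function('c')(D) = Mul(Mul(-3, Pow(D, -1)), Add(D, D)) = Mul(Mul(-3, Pow(D, -1)), Mul(2, D)) = -6)
Mul(Mul(Function('c')(6), -27), Function('n')(t)) = Mul(Mul(-6, -27), 6) = Mul(162, 6) = 972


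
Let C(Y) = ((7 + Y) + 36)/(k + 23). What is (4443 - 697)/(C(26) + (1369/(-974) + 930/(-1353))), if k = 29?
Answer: -42783530504/8748381 ≈ -4890.5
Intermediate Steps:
C(Y) = 43/52 + Y/52 (C(Y) = ((7 + Y) + 36)/(29 + 23) = (43 + Y)/52 = (43 + Y)*(1/52) = 43/52 + Y/52)
(4443 - 697)/(C(26) + (1369/(-974) + 930/(-1353))) = (4443 - 697)/((43/52 + (1/52)*26) + (1369/(-974) + 930/(-1353))) = 3746/((43/52 + ½) + (1369*(-1/974) + 930*(-1/1353))) = 3746/(69/52 + (-1369/974 - 310/451)) = 3746/(69/52 - 919359/439274) = 3746/(-8748381/11421124) = 3746*(-11421124/8748381) = -42783530504/8748381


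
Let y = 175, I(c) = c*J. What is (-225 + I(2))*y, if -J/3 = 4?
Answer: -43575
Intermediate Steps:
J = -12 (J = -3*4 = -12)
I(c) = -12*c (I(c) = c*(-12) = -12*c)
(-225 + I(2))*y = (-225 - 12*2)*175 = (-225 - 24)*175 = -249*175 = -43575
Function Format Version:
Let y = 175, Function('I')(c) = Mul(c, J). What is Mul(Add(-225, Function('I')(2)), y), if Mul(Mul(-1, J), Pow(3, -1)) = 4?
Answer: -43575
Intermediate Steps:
J = -12 (J = Mul(-3, 4) = -12)
Function('I')(c) = Mul(-12, c) (Function('I')(c) = Mul(c, -12) = Mul(-12, c))
Mul(Add(-225, Function('I')(2)), y) = Mul(Add(-225, Mul(-12, 2)), 175) = Mul(Add(-225, -24), 175) = Mul(-249, 175) = -43575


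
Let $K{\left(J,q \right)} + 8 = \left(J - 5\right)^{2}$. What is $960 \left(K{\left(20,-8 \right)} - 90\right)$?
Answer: $121920$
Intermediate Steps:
$K{\left(J,q \right)} = -8 + \left(-5 + J\right)^{2}$ ($K{\left(J,q \right)} = -8 + \left(J - 5\right)^{2} = -8 + \left(-5 + J\right)^{2}$)
$960 \left(K{\left(20,-8 \right)} - 90\right) = 960 \left(\left(-8 + \left(-5 + 20\right)^{2}\right) - 90\right) = 960 \left(\left(-8 + 15^{2}\right) - 90\right) = 960 \left(\left(-8 + 225\right) - 90\right) = 960 \left(217 - 90\right) = 960 \cdot 127 = 121920$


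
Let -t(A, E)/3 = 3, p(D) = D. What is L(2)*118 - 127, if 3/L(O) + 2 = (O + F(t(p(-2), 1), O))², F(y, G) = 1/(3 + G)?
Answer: -167/71 ≈ -2.3521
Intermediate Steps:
t(A, E) = -9 (t(A, E) = -3*3 = -9)
L(O) = 3/(-2 + (O + 1/(3 + O))²)
L(2)*118 - 127 = (3/(-2 + (2 + 1/(3 + 2))²))*118 - 127 = (3/(-2 + (2 + 1/5)²))*118 - 127 = (3/(-2 + (2 + ⅕)²))*118 - 127 = (3/(-2 + (11/5)²))*118 - 127 = (3/(-2 + 121/25))*118 - 127 = (3/(71/25))*118 - 127 = (3*(25/71))*118 - 127 = (75/71)*118 - 127 = 8850/71 - 127 = -167/71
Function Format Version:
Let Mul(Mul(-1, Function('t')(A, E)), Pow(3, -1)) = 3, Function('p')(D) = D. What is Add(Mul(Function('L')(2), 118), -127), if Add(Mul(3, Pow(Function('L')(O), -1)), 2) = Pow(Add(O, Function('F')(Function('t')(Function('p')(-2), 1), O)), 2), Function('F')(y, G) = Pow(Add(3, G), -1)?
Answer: Rational(-167, 71) ≈ -2.3521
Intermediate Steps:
Function('t')(A, E) = -9 (Function('t')(A, E) = Mul(-3, 3) = -9)
Function('L')(O) = Mul(3, Pow(Add(-2, Pow(Add(O, Pow(Add(3, O), -1)), 2)), -1))
Add(Mul(Function('L')(2), 118), -127) = Add(Mul(Mul(3, Pow(Add(-2, Pow(Add(2, Pow(Add(3, 2), -1)), 2)), -1)), 118), -127) = Add(Mul(Mul(3, Pow(Add(-2, Pow(Add(2, Pow(5, -1)), 2)), -1)), 118), -127) = Add(Mul(Mul(3, Pow(Add(-2, Pow(Add(2, Rational(1, 5)), 2)), -1)), 118), -127) = Add(Mul(Mul(3, Pow(Add(-2, Pow(Rational(11, 5), 2)), -1)), 118), -127) = Add(Mul(Mul(3, Pow(Add(-2, Rational(121, 25)), -1)), 118), -127) = Add(Mul(Mul(3, Pow(Rational(71, 25), -1)), 118), -127) = Add(Mul(Mul(3, Rational(25, 71)), 118), -127) = Add(Mul(Rational(75, 71), 118), -127) = Add(Rational(8850, 71), -127) = Rational(-167, 71)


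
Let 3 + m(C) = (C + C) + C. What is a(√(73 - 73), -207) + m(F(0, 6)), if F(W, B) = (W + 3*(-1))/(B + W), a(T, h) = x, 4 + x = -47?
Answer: -111/2 ≈ -55.500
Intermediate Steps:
x = -51 (x = -4 - 47 = -51)
a(T, h) = -51
F(W, B) = (-3 + W)/(B + W) (F(W, B) = (W - 3)/(B + W) = (-3 + W)/(B + W))
m(C) = -3 + 3*C (m(C) = -3 + ((C + C) + C) = -3 + (2*C + C) = -3 + 3*C)
a(√(73 - 73), -207) + m(F(0, 6)) = -51 + (-3 + 3*((-3 + 0)/(6 + 0))) = -51 + (-3 + 3*(-3/6)) = -51 + (-3 + 3*((⅙)*(-3))) = -51 + (-3 + 3*(-½)) = -51 + (-3 - 3/2) = -51 - 9/2 = -111/2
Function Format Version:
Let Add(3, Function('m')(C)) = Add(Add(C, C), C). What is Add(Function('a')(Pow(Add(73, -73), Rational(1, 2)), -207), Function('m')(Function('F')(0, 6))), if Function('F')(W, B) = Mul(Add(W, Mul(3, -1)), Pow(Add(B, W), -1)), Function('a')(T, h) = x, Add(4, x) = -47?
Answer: Rational(-111, 2) ≈ -55.500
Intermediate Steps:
x = -51 (x = Add(-4, -47) = -51)
Function('a')(T, h) = -51
Function('F')(W, B) = Mul(Pow(Add(B, W), -1), Add(-3, W)) (Function('F')(W, B) = Mul(Add(W, -3), Pow(Add(B, W), -1)) = Mul(Add(-3, W), Pow(Add(B, W), -1)) = Mul(Pow(Add(B, W), -1), Add(-3, W)))
Function('m')(C) = Add(-3, Mul(3, C)) (Function('m')(C) = Add(-3, Add(Add(C, C), C)) = Add(-3, Add(Mul(2, C), C)) = Add(-3, Mul(3, C)))
Add(Function('a')(Pow(Add(73, -73), Rational(1, 2)), -207), Function('m')(Function('F')(0, 6))) = Add(-51, Add(-3, Mul(3, Mul(Pow(Add(6, 0), -1), Add(-3, 0))))) = Add(-51, Add(-3, Mul(3, Mul(Pow(6, -1), -3)))) = Add(-51, Add(-3, Mul(3, Mul(Rational(1, 6), -3)))) = Add(-51, Add(-3, Mul(3, Rational(-1, 2)))) = Add(-51, Add(-3, Rational(-3, 2))) = Add(-51, Rational(-9, 2)) = Rational(-111, 2)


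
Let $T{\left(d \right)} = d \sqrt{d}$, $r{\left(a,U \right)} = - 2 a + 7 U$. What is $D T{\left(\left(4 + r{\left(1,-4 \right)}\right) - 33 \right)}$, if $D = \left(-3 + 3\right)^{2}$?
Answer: $0$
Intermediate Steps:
$D = 0$ ($D = 0^{2} = 0$)
$T{\left(d \right)} = d^{\frac{3}{2}}$
$D T{\left(\left(4 + r{\left(1,-4 \right)}\right) - 33 \right)} = 0 \left(\left(4 + \left(\left(-2\right) 1 + 7 \left(-4\right)\right)\right) - 33\right)^{\frac{3}{2}} = 0 \left(\left(4 - 30\right) - 33\right)^{\frac{3}{2}} = 0 \left(-26 - 33\right)^{\frac{3}{2}} = 0 \left(-59\right)^{\frac{3}{2}} = 0 \left(- 59 i \sqrt{59}\right) = 0$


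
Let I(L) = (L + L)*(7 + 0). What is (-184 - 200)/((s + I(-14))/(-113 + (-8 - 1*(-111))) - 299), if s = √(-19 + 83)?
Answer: 640/467 ≈ 1.3704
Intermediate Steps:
I(L) = 14*L (I(L) = (2*L)*7 = 14*L)
s = 8 (s = √64 = 8)
(-184 - 200)/((s + I(-14))/(-113 + (-8 - 1*(-111))) - 299) = (-184 - 200)/((8 + 14*(-14))/(-113 + (-8 - 1*(-111))) - 299) = -384/((8 - 196)/(-113 + (-8 + 111)) - 299) = -384/(-188/(-113 + 103) - 299) = -384/(-188/(-10) - 299) = -384/(-188*(-⅒) - 299) = -384/(94/5 - 299) = -384/(-1401/5) = -384*(-5/1401) = 640/467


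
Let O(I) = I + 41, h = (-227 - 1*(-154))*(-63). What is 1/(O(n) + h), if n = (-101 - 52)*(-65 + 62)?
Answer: 1/5099 ≈ 0.00019612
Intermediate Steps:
h = 4599 (h = (-227 + 154)*(-63) = -73*(-63) = 4599)
n = 459 (n = -153*(-3) = 459)
O(I) = 41 + I
1/(O(n) + h) = 1/((41 + 459) + 4599) = 1/(500 + 4599) = 1/5099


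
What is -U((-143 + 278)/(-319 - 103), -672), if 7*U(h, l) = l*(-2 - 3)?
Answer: -480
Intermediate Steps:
U(h, l) = -5*l/7 (U(h, l) = (l*(-2 - 3))/7 = (l*(-5))/7 = (-5*l)/7 = -5*l/7)
-U((-143 + 278)/(-319 - 103), -672) = -(-5)*(-672)/7 = -1*480 = -480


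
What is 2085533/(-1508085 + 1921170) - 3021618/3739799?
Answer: 6551289156337/1544854869915 ≈ 4.2407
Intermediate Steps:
2085533/(-1508085 + 1921170) - 3021618/3739799 = 2085533/413085 - 3021618*1/3739799 = 2085533*(1/413085) - 3021618/3739799 = 2085533/413085 - 3021618/3739799 = 6551289156337/1544854869915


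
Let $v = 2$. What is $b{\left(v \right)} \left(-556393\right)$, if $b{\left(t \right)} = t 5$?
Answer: $-5563930$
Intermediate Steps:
$b{\left(t \right)} = 5 t$
$b{\left(v \right)} \left(-556393\right) = 5 \cdot 2 \left(-556393\right) = 10 \left(-556393\right) = -5563930$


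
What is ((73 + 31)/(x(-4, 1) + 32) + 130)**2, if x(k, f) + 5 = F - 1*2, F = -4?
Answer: 8031556/441 ≈ 18212.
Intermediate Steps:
x(k, f) = -11 (x(k, f) = -5 + (-4 - 1*2) = -5 + (-4 - 2) = -5 - 6 = -11)
((73 + 31)/(x(-4, 1) + 32) + 130)**2 = ((73 + 31)/(-11 + 32) + 130)**2 = (104/21 + 130)**2 = (2834/21)**2 = 8031556/441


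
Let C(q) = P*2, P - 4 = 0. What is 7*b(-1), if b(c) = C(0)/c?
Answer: -56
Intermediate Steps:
P = 4 (P = 4 + 0 = 4)
C(q) = 8 (C(q) = 4*2 = 8)
b(c) = 8/c
7*b(-1) = 7*(8/(-1)) = 7*(8*(-1)) = 7*(-8) = -56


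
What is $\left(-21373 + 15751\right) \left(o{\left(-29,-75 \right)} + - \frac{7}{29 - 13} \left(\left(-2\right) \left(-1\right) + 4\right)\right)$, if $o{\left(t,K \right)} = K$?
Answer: $\frac{1745631}{4} \approx 4.3641 \cdot 10^{5}$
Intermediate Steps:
$\left(-21373 + 15751\right) \left(o{\left(-29,-75 \right)} + - \frac{7}{29 - 13} \left(\left(-2\right) \left(-1\right) + 4\right)\right) = \left(-21373 + 15751\right) \left(-75 + - \frac{7}{29 - 13} \left(\left(-2\right) \left(-1\right) + 4\right)\right) = - 5622 \left(-75 + - \frac{7}{16} \left(2 + 4\right)\right) = - 5622 \left(-75 + \left(-7\right) \frac{1}{16} \cdot 6\right) = - 5622 \left(-75 - \frac{21}{8}\right) = \left(-5622\right) \left(- \frac{621}{8}\right) = \frac{1745631}{4}$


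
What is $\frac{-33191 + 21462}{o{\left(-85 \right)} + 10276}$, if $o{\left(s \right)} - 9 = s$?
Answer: $- \frac{11729}{10200} \approx -1.1499$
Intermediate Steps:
$o{\left(s \right)} = 9 + s$
$\frac{-33191 + 21462}{o{\left(-85 \right)} + 10276} = \frac{-33191 + 21462}{\left(9 - 85\right) + 10276} = - \frac{11729}{-76 + 10276} = - \frac{11729}{10200}$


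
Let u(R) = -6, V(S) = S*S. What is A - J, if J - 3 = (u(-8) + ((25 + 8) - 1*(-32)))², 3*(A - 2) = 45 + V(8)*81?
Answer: -1739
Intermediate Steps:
V(S) = S²
A = 1745 (A = 2 + (45 + 8²*81)/3 = 2 + (45 + 64*81)/3 = 2 + (45 + 5184)/3 = 2 + (⅓)*5229 = 2 + 1743 = 1745)
J = 3484 (J = 3 + (-6 + ((25 + 8) - 1*(-32)))² = 3 + (-6 + (33 + 32))² = 3 + (-6 + 65)² = 3 + 59² = 3 + 3481 = 3484)
A - J = 1745 - 1*3484 = 1745 - 3484 = -1739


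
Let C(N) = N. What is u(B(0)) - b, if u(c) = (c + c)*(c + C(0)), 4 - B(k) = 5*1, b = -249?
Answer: 251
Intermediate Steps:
B(k) = -1 (B(k) = 4 - 5 = -1)
u(c) = 2*c² (u(c) = (c + c)*(c + 0) = (2*c)*c = 2*c²)
u(B(0)) - b = 2*(-1)² - 1*(-249) = 2*1 + 249 = 2 + 249 = 251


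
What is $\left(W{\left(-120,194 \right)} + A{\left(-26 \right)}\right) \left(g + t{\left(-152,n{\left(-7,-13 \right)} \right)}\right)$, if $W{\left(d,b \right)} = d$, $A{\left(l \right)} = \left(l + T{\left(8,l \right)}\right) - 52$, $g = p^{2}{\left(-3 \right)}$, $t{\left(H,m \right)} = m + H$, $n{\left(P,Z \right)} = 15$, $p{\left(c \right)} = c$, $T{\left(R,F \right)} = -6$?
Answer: $26112$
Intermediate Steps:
$t{\left(H,m \right)} = H + m$
$g = 9$ ($g = \left(-3\right)^{2} = 9$)
$A{\left(l \right)} = -58 + l$ ($A{\left(l \right)} = \left(l - 6\right) - 52 = \left(-6 + l\right) - 52 = -58 + l$)
$\left(W{\left(-120,194 \right)} + A{\left(-26 \right)}\right) \left(g + t{\left(-152,n{\left(-7,-13 \right)} \right)}\right) = \left(-120 - 84\right) \left(9 + \left(-152 + 15\right)\right) = \left(-120 - 84\right) \left(9 - 137\right) = \left(-204\right) \left(-128\right) = 26112$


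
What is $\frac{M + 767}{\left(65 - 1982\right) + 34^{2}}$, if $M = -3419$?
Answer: $\frac{2652}{761} \approx 3.4849$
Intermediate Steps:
$\frac{M + 767}{\left(65 - 1982\right) + 34^{2}} = \frac{-3419 + 767}{\left(65 - 1982\right) + 34^{2}} = - \frac{2652}{\left(65 - 1982\right) + 1156} = - \frac{2652}{-1917 + 1156} = - \frac{2652}{-761} = \left(-2652\right) \left(- \frac{1}{761}\right) = \frac{2652}{761}$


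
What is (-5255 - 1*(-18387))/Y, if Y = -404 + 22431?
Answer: 13132/22027 ≈ 0.59618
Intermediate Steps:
Y = 22027
(-5255 - 1*(-18387))/Y = (-5255 - 1*(-18387))/22027 = (-5255 + 18387)*(1/22027) = 13132*(1/22027) = 13132/22027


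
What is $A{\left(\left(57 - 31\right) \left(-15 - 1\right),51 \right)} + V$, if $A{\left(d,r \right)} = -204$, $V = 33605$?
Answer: $33401$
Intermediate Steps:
$A{\left(\left(57 - 31\right) \left(-15 - 1\right),51 \right)} + V = -204 + 33605 = 33401$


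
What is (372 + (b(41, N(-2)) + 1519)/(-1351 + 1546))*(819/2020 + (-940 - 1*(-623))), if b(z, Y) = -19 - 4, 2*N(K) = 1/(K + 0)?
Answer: -11836894189/98475 ≈ -1.2020e+5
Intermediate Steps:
N(K) = 1/(2*K) (N(K) = 1/(2*(K + 0)) = 1/(2*K))
b(z, Y) = -23
(372 + (b(41, N(-2)) + 1519)/(-1351 + 1546))*(819/2020 + (-940 - 1*(-623))) = (372 + (-23 + 1519)/(-1351 + 1546))*(819/2020 + (-940 - 1*(-623))) = (372 + 1496/195)*(819*(1/2020) + (-940 + 623)) = (372 + 1496*(1/195))*(819/2020 - 317) = (372 + 1496/195)*(-639521/2020) = (74036/195)*(-639521/2020) = -11836894189/98475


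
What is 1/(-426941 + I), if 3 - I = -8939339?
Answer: 1/8512401 ≈ 1.1748e-7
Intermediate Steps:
I = 8939342 (I = 3 - 1*(-8939339) = 3 + 8939339 = 8939342)
1/(-426941 + I) = 1/(-426941 + 8939342) = 1/8512401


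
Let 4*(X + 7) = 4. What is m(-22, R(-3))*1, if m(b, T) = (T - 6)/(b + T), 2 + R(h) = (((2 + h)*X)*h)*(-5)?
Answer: 41/33 ≈ 1.2424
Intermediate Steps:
X = -6 (X = -7 + (1/4)*4 = -7 + 1 = -6)
R(h) = -2 - 5*h*(-12 - 6*h) (R(h) = -2 + (((2 + h)*(-6))*h)*(-5) = -2 + ((-12 - 6*h)*h)*(-5) = -2 + (h*(-12 - 6*h))*(-5) = -2 - 5*h*(-12 - 6*h))
m(b, T) = (-6 + T)/(T + b)
m(-22, R(-3))*1 = ((-6 + (-2 + 30*(-3)**2 + 60*(-3)))/((-2 + 30*(-3)**2 + 60*(-3)) - 22))*1 = ((-6 + (-2 + 30*9 - 180))/((-2 + 30*9 - 180) - 22))*1 = ((-6 + (-2 + 270 - 180))/((-2 + 270 - 180) - 22))*1 = ((-6 + 88)/(88 - 22))*1 = (82/66)*1 = ((1/66)*82)*1 = (41/33)*1 = 41/33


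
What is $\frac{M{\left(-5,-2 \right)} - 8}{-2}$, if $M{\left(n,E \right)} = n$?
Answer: $\frac{13}{2} \approx 6.5$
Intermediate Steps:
$\frac{M{\left(-5,-2 \right)} - 8}{-2} = \frac{-5 - 8}{-2} = \left(- \frac{1}{2}\right) \left(-13\right) = \frac{13}{2}$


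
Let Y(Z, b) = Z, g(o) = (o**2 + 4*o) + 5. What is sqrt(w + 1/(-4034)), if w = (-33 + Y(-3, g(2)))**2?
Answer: sqrt(21090006142)/4034 ≈ 36.000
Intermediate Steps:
g(o) = 5 + o**2 + 4*o
w = 1296 (w = (-33 - 3)**2 = (-36)**2 = 1296)
sqrt(w + 1/(-4034)) = sqrt(1296 + 1/(-4034)) = sqrt(1296 - 1/4034) = sqrt(5228063/4034) = sqrt(21090006142)/4034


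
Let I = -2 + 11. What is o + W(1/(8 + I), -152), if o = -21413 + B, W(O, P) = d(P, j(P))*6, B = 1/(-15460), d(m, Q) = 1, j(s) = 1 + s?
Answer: -330952221/15460 ≈ -21407.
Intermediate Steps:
I = 9
B = -1/15460 ≈ -6.4683e-5
W(O, P) = 6 (W(O, P) = 1*6 = 6)
o = -331044981/15460 (o = -21413 - 1/15460 = -331044981/15460 ≈ -21413.)
o + W(1/(8 + I), -152) = -331044981/15460 + 6 = -330952221/15460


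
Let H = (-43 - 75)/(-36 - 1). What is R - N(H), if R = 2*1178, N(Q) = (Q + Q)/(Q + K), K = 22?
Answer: 548889/233 ≈ 2355.7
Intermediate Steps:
H = 118/37 (H = -118/(-37) = -118*(-1/37) = 118/37 ≈ 3.1892)
N(Q) = 2*Q/(22 + Q) (N(Q) = (Q + Q)/(Q + 22) = (2*Q)/(22 + Q) = 2*Q/(22 + Q))
R = 2356
R - N(H) = 2356 - 2*118/(37*(22 + 118/37)) = 2356 - 2*118/(37*932/37) = 2356 - 2*118*37/(37*932) = 2356 - 1*59/233 = 2356 - 59/233 = 548889/233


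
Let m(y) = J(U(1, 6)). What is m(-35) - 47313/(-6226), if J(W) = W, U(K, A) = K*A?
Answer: 84669/6226 ≈ 13.599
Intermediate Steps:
U(K, A) = A*K
m(y) = 6 (m(y) = 6*1 = 6)
m(-35) - 47313/(-6226) = 6 - 47313/(-6226) = 6 - 47313*(-1/6226) = 6 + 47313/6226 = 84669/6226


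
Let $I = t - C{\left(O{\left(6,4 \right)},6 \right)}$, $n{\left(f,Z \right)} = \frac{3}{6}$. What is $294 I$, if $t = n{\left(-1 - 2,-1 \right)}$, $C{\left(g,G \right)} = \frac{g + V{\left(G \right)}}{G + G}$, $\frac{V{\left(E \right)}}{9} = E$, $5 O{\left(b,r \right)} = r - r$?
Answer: $-1176$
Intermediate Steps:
$O{\left(b,r \right)} = 0$ ($O{\left(b,r \right)} = \frac{r - r}{5} = \frac{1}{5} \cdot 0 = 0$)
$V{\left(E \right)} = 9 E$
$C{\left(g,G \right)} = \frac{g + 9 G}{2 G}$ ($C{\left(g,G \right)} = \frac{g + 9 G}{G + G} = \frac{g + 9 G}{2 G}$)
$n{\left(f,Z \right)} = \frac{1}{2}$ ($n{\left(f,Z \right)} = 3 \cdot \frac{1}{6} = \frac{1}{2}$)
$t = \frac{1}{2} \approx 0.5$
$I = -4$ ($I = \frac{1}{2} - \frac{0 + 9 \cdot 6}{2 \cdot 6} = \frac{1}{2} - \frac{1}{2} \cdot \frac{1}{6} \left(0 + 54\right) = \frac{1}{2} - \frac{1}{2} \cdot \frac{1}{6} \cdot 54 = \frac{1}{2} - \frac{9}{2} = -4$)
$294 I = 294 \left(-4\right) = -1176$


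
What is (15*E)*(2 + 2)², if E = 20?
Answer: 4800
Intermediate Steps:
(15*E)*(2 + 2)² = (15*20)*(2 + 2)² = 300*4² = 300*16 = 4800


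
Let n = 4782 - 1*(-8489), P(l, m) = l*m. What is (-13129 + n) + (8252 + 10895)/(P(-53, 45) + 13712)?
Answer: 1627581/11327 ≈ 143.69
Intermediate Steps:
n = 13271 (n = 4782 + 8489 = 13271)
(-13129 + n) + (8252 + 10895)/(P(-53, 45) + 13712) = (-13129 + 13271) + (8252 + 10895)/(-53*45 + 13712) = 142 + 19147/(-2385 + 13712) = 142 + 19147/11327 = 1627581/11327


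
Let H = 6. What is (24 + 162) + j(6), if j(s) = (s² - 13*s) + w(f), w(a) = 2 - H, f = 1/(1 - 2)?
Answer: 140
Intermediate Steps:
f = -1 (f = 1/(-1) = -1)
w(a) = -4 (w(a) = 2 - 1*6 = 2 - 6 = -4)
j(s) = -4 + s² - 13*s (j(s) = (s² - 13*s) - 4 = -4 + s² - 13*s)
(24 + 162) + j(6) = (24 + 162) + (-4 + 6² - 13*6) = 186 + (-4 + 36 - 78) = 186 - 46 = 140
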